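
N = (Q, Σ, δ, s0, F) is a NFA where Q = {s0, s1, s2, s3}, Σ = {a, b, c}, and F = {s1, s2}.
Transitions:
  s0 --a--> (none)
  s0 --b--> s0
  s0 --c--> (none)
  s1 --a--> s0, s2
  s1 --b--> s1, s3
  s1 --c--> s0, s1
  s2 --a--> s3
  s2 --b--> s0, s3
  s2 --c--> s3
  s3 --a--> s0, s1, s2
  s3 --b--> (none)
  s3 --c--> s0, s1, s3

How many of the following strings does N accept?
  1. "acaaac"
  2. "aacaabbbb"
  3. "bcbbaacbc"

"acaaac": rejected
"aacaabbbb": rejected
"bcbbaacbc": rejected

0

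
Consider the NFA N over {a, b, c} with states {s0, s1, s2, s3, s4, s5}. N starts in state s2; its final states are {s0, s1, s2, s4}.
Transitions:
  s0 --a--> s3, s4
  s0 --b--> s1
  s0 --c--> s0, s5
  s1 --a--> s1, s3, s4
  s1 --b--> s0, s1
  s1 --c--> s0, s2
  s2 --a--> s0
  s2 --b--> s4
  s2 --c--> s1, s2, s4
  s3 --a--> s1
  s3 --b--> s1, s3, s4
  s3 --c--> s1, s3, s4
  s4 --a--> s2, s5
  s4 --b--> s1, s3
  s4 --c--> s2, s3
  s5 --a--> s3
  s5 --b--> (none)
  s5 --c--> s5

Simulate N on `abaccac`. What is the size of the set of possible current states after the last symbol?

6

Start: {s2}
read a: {s0}
read b: {s1}
read a: {s1, s3, s4}
read c: {s0, s1, s2, s3, s4}
read c: {s0, s1, s2, s3, s4, s5}
read a: {s0, s1, s2, s3, s4, s5}
read c: {s0, s1, s2, s3, s4, s5}
Final reachable set {s0, s1, s2, s3, s4, s5} has 6 states.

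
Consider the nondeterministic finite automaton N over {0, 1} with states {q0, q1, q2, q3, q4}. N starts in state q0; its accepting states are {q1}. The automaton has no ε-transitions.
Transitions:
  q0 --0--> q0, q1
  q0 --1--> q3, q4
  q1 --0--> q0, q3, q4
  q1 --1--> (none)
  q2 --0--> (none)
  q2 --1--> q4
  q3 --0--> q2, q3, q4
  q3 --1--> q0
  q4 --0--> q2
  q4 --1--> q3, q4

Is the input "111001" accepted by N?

Start: {q0}
read 1: {q3, q4}
read 1: {q0, q3, q4}
read 1: {q0, q3, q4}
read 0: {q0, q1, q2, q3, q4}
read 0: {q0, q1, q2, q3, q4}
read 1: {q0, q3, q4}
Reachable ∩ accepting = {} — empty.

rejected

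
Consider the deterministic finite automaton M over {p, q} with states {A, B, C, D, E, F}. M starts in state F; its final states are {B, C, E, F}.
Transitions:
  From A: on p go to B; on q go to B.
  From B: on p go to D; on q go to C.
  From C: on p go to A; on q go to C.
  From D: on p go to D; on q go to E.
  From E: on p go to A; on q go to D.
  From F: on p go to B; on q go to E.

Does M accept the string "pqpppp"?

rejected

F --p--> B
B --q--> C
C --p--> A
A --p--> B
B --p--> D
D --p--> D
End in state D, which is not an accepting state.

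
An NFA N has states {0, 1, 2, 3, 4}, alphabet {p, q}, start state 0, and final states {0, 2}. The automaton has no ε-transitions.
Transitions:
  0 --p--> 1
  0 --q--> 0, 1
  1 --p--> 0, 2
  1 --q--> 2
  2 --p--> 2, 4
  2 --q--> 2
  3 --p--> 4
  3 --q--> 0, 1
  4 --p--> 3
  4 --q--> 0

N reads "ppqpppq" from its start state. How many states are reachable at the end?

3

Start: {0}
read p: {1}
read p: {0, 2}
read q: {0, 1, 2}
read p: {0, 1, 2, 4}
read p: {0, 1, 2, 3, 4}
read p: {0, 1, 2, 3, 4}
read q: {0, 1, 2}
Final reachable set {0, 1, 2} has 3 states.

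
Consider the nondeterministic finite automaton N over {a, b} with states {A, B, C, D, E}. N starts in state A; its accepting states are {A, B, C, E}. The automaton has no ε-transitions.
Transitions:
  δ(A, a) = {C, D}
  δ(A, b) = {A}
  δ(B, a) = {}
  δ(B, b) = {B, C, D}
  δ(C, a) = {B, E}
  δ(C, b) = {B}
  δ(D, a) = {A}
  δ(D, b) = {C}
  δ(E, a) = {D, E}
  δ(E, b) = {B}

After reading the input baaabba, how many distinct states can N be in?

Start: {A}
read b: {A}
read a: {C, D}
read a: {A, B, E}
read a: {C, D, E}
read b: {B, C}
read b: {B, C, D}
read a: {A, B, E}
Final reachable set {A, B, E} has 3 states.

3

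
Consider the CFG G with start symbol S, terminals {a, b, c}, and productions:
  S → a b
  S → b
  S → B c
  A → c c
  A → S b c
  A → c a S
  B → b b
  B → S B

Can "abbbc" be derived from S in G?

S ⇒ Bc ⇒ SBc ⇒ abBc ⇒ abbbc

yes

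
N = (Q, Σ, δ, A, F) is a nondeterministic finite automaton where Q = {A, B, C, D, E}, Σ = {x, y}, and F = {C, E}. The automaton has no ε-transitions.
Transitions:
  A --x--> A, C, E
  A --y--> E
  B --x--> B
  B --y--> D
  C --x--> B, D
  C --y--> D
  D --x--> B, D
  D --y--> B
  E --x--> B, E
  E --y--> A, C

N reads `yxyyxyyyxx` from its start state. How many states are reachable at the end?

Start: {A}
read y: {E}
read x: {B, E}
read y: {A, C, D}
read y: {B, D, E}
read x: {B, D, E}
read y: {A, B, C, D}
read y: {B, D, E}
read y: {A, B, C, D}
read x: {A, B, C, D, E}
read x: {A, B, C, D, E}
Final reachable set {A, B, C, D, E} has 5 states.

5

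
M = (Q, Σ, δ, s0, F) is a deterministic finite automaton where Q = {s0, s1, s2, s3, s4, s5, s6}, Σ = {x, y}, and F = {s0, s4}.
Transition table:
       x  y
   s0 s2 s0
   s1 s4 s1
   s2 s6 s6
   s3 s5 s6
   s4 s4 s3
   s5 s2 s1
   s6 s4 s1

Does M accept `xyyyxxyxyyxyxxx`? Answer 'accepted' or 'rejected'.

rejected

s0 --x--> s2
s2 --y--> s6
s6 --y--> s1
s1 --y--> s1
s1 --x--> s4
s4 --x--> s4
s4 --y--> s3
s3 --x--> s5
s5 --y--> s1
s1 --y--> s1
s1 --x--> s4
s4 --y--> s3
s3 --x--> s5
s5 --x--> s2
s2 --x--> s6
End in state s6, which is not an accepting state.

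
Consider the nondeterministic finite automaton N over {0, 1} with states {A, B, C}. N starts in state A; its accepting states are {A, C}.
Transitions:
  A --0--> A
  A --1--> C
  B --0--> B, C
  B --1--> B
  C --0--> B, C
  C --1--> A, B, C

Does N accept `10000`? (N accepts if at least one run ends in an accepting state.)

Start: {A}
read 1: {C}
read 0: {B, C}
read 0: {B, C}
read 0: {B, C}
read 0: {B, C}
Reachable ∩ accepting = {C} — nonempty.

accepted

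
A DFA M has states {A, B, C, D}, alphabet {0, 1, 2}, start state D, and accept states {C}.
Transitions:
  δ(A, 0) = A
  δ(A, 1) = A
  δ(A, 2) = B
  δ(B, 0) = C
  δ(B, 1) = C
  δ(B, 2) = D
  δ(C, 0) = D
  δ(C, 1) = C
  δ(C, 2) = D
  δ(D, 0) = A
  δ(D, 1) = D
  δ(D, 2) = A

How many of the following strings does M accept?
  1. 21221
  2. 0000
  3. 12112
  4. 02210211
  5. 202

1

21221: rejected
0000: rejected
12112: rejected
02210211: accepted
202: rejected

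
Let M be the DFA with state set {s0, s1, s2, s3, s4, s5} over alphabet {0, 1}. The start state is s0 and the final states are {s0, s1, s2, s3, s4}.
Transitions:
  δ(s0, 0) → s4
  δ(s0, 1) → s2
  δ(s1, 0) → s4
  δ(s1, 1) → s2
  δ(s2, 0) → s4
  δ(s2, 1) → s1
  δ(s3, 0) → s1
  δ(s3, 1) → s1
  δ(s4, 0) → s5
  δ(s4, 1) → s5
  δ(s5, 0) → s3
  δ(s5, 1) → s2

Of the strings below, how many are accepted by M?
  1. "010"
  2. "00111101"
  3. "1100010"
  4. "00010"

3

"010": accepted
"00111101": rejected
"1100010": accepted
"00010": accepted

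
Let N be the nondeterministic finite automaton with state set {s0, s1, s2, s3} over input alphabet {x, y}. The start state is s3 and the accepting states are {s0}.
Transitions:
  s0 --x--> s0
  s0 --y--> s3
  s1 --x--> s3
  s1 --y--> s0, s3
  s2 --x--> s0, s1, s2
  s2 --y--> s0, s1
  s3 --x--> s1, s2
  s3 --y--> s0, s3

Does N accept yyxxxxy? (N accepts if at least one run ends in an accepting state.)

Start: {s3}
read y: {s0, s3}
read y: {s0, s3}
read x: {s0, s1, s2}
read x: {s0, s1, s2, s3}
read x: {s0, s1, s2, s3}
read x: {s0, s1, s2, s3}
read y: {s0, s1, s3}
Reachable ∩ accepting = {s0} — nonempty.

accepted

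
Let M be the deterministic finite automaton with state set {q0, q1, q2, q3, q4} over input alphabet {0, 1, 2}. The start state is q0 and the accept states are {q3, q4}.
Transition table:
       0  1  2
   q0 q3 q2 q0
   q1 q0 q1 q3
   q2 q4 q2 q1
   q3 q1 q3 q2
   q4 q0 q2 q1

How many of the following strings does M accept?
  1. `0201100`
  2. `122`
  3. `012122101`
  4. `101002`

`0201100`: rejected
`122`: accepted
`012122101`: rejected
`101002`: rejected

1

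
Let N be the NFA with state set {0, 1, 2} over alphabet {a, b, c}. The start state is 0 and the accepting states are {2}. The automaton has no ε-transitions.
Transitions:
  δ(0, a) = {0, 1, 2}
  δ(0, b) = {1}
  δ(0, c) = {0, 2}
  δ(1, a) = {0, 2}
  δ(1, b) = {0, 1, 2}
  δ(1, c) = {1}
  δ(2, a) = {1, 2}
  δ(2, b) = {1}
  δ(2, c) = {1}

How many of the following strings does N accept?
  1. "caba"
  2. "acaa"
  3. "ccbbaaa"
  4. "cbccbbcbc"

4

"caba": accepted
"acaa": accepted
"ccbbaaa": accepted
"cbccbbcbc": accepted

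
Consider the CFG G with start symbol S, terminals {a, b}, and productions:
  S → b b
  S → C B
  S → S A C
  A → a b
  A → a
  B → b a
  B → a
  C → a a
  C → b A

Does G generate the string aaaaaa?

yes

S ⇒ SAC ⇒ CBAC ⇒ aaBAC ⇒ aaaAC ⇒ aaaaC ⇒ aaaaaa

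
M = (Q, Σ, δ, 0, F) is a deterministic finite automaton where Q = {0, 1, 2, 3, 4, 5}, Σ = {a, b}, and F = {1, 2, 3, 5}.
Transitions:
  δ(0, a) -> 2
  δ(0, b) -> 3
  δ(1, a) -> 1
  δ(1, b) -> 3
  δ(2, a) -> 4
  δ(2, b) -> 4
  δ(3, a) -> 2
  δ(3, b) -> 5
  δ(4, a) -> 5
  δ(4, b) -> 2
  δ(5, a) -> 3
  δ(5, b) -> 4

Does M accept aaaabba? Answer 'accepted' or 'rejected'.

0 --a--> 2
2 --a--> 4
4 --a--> 5
5 --a--> 3
3 --b--> 5
5 --b--> 4
4 --a--> 5
End in state 5, which is an accepting state.

accepted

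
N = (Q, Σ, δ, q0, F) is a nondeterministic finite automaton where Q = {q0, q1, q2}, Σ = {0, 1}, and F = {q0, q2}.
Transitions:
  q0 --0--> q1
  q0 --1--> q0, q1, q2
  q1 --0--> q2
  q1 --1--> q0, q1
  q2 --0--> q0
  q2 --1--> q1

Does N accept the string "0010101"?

rejected

Start: {q0}
read 0: {q1}
read 0: {q2}
read 1: {q1}
read 0: {q2}
read 1: {q1}
read 0: {q2}
read 1: {q1}
Reachable ∩ accepting = {} — empty.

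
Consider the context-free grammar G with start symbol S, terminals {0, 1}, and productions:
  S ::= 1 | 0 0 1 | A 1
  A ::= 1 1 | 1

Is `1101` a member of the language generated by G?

no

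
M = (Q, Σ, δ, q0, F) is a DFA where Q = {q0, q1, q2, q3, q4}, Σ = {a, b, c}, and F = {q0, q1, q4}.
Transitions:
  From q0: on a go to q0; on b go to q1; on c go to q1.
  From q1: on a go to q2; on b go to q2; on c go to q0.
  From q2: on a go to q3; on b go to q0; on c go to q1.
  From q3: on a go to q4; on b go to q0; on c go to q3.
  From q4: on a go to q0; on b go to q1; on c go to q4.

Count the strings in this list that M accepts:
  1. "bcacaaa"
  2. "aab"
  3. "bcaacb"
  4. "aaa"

"bcacaaa": accepted
"aab": accepted
"bcaacb": rejected
"aaa": accepted

3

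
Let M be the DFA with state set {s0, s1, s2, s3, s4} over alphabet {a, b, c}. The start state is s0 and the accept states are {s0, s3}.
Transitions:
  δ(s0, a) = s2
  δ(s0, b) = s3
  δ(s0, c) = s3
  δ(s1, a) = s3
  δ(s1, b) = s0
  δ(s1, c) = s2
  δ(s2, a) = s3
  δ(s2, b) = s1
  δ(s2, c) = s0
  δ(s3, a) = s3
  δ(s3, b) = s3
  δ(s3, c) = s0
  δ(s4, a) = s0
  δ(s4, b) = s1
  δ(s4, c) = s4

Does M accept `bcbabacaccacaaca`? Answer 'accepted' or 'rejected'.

rejected

s0 --b--> s3
s3 --c--> s0
s0 --b--> s3
s3 --a--> s3
s3 --b--> s3
s3 --a--> s3
s3 --c--> s0
s0 --a--> s2
s2 --c--> s0
s0 --c--> s3
s3 --a--> s3
s3 --c--> s0
s0 --a--> s2
s2 --a--> s3
s3 --c--> s0
s0 --a--> s2
End in state s2, which is not an accepting state.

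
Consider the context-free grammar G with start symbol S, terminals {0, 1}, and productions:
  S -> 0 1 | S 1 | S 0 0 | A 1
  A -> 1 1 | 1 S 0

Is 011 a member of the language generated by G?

S ⇒ S1 ⇒ 011

yes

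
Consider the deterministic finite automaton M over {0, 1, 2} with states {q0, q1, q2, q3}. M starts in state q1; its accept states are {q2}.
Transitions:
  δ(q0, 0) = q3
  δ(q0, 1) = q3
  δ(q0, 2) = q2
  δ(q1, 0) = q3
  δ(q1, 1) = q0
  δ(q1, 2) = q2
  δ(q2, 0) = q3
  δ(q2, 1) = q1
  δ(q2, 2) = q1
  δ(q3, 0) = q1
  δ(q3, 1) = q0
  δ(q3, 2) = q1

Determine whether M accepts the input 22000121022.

accepted

q1 --2--> q2
q2 --2--> q1
q1 --0--> q3
q3 --0--> q1
q1 --0--> q3
q3 --1--> q0
q0 --2--> q2
q2 --1--> q1
q1 --0--> q3
q3 --2--> q1
q1 --2--> q2
End in state q2, which is an accepting state.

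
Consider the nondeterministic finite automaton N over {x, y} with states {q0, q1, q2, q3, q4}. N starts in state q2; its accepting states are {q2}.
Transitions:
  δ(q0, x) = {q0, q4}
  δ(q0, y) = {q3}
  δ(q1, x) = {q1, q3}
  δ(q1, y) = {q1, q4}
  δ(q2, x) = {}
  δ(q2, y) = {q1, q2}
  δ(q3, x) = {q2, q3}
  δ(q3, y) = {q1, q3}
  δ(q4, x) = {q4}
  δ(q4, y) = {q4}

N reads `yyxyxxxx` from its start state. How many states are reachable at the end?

Start: {q2}
read y: {q1, q2}
read y: {q1, q2, q4}
read x: {q1, q3, q4}
read y: {q1, q3, q4}
read x: {q1, q2, q3, q4}
read x: {q1, q2, q3, q4}
read x: {q1, q2, q3, q4}
read x: {q1, q2, q3, q4}
Final reachable set {q1, q2, q3, q4} has 4 states.

4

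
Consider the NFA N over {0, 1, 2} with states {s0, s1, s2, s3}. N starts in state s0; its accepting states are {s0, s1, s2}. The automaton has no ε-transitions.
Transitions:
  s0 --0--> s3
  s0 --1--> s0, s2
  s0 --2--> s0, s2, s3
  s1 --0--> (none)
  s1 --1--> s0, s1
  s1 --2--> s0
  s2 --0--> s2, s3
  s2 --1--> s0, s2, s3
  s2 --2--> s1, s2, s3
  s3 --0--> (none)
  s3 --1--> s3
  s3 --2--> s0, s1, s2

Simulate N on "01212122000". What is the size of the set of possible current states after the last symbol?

2

Start: {s0}
read 0: {s3}
read 1: {s3}
read 2: {s0, s1, s2}
read 1: {s0, s1, s2, s3}
read 2: {s0, s1, s2, s3}
read 1: {s0, s1, s2, s3}
read 2: {s0, s1, s2, s3}
read 2: {s0, s1, s2, s3}
read 0: {s2, s3}
read 0: {s2, s3}
read 0: {s2, s3}
Final reachable set {s2, s3} has 2 states.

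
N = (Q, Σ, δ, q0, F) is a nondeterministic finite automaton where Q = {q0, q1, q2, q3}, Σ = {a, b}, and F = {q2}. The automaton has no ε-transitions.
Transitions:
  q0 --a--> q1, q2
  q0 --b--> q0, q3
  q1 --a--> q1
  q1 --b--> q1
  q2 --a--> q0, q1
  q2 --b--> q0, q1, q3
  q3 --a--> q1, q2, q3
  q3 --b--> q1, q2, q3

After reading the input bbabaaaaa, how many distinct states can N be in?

Start: {q0}
read b: {q0, q3}
read b: {q0, q1, q2, q3}
read a: {q0, q1, q2, q3}
read b: {q0, q1, q2, q3}
read a: {q0, q1, q2, q3}
read a: {q0, q1, q2, q3}
read a: {q0, q1, q2, q3}
read a: {q0, q1, q2, q3}
read a: {q0, q1, q2, q3}
Final reachable set {q0, q1, q2, q3} has 4 states.

4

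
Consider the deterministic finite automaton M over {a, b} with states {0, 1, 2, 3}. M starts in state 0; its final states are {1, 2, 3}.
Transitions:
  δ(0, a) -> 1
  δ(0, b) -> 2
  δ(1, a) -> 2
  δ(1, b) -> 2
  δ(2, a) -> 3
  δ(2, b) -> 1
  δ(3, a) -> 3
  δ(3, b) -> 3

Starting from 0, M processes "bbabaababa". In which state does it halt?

3

0 --b--> 2
2 --b--> 1
1 --a--> 2
2 --b--> 1
1 --a--> 2
2 --a--> 3
3 --b--> 3
3 --a--> 3
3 --b--> 3
3 --a--> 3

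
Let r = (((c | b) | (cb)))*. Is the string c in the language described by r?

yes

Split into 1 piece c; each matches ((c|b)|(cb)).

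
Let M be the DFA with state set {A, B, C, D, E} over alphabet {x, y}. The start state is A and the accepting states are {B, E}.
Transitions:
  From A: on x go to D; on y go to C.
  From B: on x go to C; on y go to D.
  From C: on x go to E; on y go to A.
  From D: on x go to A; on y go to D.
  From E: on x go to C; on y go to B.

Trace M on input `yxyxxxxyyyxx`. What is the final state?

D

A --y--> C
C --x--> E
E --y--> B
B --x--> C
C --x--> E
E --x--> C
C --x--> E
E --y--> B
B --y--> D
D --y--> D
D --x--> A
A --x--> D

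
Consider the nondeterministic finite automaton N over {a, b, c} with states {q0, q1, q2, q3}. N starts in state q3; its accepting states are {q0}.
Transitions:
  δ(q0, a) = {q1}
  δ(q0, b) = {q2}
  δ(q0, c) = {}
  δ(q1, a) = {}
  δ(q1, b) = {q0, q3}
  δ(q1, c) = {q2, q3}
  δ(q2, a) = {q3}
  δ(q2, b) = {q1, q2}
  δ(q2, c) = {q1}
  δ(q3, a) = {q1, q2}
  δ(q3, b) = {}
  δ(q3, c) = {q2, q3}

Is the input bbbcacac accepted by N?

rejected

Start: {q3}
read b: {}
The reachable set is empty and stays empty for the remaining 7 symbols.
Reachable ∩ accepting = {} — empty.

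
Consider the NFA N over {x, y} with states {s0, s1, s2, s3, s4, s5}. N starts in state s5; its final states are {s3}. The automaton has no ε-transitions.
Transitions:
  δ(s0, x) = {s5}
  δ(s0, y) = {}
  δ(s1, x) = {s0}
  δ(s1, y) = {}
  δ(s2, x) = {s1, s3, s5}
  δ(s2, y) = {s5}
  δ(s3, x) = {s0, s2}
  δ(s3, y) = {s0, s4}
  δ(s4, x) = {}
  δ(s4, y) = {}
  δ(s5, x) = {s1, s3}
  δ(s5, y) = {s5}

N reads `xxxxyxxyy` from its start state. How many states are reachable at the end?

Start: {s5}
read x: {s1, s3}
read x: {s0, s2}
read x: {s1, s3, s5}
read x: {s0, s1, s2, s3}
read y: {s0, s4, s5}
read x: {s1, s3, s5}
read x: {s0, s1, s2, s3}
read y: {s0, s4, s5}
read y: {s5}
Final reachable set {s5} has 1 state.

1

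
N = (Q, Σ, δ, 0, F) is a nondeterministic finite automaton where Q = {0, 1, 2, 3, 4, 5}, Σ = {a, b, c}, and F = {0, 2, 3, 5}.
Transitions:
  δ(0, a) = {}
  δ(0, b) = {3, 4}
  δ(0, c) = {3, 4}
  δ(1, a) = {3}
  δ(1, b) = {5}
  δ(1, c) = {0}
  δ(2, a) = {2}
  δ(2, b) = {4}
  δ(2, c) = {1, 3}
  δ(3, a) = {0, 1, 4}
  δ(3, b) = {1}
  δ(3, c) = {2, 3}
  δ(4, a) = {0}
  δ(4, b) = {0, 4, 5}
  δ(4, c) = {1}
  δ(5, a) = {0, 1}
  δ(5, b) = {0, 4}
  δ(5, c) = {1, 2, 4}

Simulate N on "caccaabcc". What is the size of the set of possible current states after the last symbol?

5

Start: {0}
read c: {3, 4}
read a: {0, 1, 4}
read c: {0, 1, 3, 4}
read c: {0, 1, 2, 3, 4}
read a: {0, 1, 2, 3, 4}
read a: {0, 1, 2, 3, 4}
read b: {0, 1, 3, 4, 5}
read c: {0, 1, 2, 3, 4}
read c: {0, 1, 2, 3, 4}
Final reachable set {0, 1, 2, 3, 4} has 5 states.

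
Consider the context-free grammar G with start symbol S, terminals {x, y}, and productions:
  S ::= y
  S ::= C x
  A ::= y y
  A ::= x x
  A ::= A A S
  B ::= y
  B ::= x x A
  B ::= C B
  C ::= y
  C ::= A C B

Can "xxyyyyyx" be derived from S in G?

S ⇒ Cx ⇒ ACBx ⇒ xxCBx ⇒ xxACBBx ⇒ xxyyCBBx ⇒ xxyyyBBx ⇒ xxyyyyBx ⇒ xxyyyyyx

yes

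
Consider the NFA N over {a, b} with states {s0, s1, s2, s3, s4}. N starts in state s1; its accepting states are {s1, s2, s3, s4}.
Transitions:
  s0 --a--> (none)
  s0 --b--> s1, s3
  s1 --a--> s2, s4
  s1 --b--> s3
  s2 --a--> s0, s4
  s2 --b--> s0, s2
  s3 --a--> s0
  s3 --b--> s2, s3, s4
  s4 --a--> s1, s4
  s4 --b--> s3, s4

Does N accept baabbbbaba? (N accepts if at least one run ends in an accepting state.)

Start: {s1}
read b: {s3}
read a: {s0}
read a: {}
The reachable set is empty and stays empty for the remaining 7 symbols.
Reachable ∩ accepting = {} — empty.

rejected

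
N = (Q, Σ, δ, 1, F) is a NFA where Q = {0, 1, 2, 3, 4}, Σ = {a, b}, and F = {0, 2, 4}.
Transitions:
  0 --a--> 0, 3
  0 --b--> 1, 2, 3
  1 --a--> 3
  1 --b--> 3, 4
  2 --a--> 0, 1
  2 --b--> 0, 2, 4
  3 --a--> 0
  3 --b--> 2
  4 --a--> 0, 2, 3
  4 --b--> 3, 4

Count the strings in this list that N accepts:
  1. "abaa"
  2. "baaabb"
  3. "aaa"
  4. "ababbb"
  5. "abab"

5

"abaa": accepted
"baaabb": accepted
"aaa": accepted
"ababbb": accepted
"abab": accepted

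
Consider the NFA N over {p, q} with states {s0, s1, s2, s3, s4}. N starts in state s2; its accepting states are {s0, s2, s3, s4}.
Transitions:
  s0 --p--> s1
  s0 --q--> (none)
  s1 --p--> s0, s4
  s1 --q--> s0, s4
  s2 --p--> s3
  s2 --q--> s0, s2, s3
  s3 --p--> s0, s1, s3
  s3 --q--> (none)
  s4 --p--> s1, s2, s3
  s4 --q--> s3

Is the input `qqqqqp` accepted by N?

accepted

Start: {s2}
read q: {s0, s2, s3}
read q: {s0, s2, s3}
read q: {s0, s2, s3}
read q: {s0, s2, s3}
read q: {s0, s2, s3}
read p: {s0, s1, s3}
Reachable ∩ accepting = {s0, s3} — nonempty.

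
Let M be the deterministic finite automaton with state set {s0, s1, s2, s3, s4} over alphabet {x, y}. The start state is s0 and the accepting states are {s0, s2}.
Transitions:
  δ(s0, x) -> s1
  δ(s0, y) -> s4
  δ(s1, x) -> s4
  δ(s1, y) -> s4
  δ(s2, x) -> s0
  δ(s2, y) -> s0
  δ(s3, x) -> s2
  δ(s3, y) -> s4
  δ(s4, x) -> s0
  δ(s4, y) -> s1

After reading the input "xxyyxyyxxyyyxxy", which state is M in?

s4

s0 --x--> s1
s1 --x--> s4
s4 --y--> s1
s1 --y--> s4
s4 --x--> s0
s0 --y--> s4
s4 --y--> s1
s1 --x--> s4
s4 --x--> s0
s0 --y--> s4
s4 --y--> s1
s1 --y--> s4
s4 --x--> s0
s0 --x--> s1
s1 --y--> s4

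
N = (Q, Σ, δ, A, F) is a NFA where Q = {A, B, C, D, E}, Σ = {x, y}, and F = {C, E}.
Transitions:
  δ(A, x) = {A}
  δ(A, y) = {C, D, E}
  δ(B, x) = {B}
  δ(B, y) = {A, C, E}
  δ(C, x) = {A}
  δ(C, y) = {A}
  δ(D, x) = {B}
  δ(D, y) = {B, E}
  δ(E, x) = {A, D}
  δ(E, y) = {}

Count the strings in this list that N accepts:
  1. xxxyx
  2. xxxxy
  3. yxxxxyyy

2

xxxyx: rejected
xxxxy: accepted
yxxxxyyy: accepted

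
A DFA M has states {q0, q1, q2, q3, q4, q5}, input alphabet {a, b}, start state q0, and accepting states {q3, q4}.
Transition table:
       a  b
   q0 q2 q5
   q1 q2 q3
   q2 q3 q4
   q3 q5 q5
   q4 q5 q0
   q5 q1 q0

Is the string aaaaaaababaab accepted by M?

accepted

q0 --a--> q2
q2 --a--> q3
q3 --a--> q5
q5 --a--> q1
q1 --a--> q2
q2 --a--> q3
q3 --a--> q5
q5 --b--> q0
q0 --a--> q2
q2 --b--> q4
q4 --a--> q5
q5 --a--> q1
q1 --b--> q3
End in state q3, which is an accepting state.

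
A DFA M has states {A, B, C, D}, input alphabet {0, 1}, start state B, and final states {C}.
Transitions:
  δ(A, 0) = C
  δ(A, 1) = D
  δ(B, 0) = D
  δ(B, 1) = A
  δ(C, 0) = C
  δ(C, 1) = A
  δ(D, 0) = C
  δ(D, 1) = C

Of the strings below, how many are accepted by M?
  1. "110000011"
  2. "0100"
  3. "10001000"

"110000011": rejected
"0100": accepted
"10001000": accepted

2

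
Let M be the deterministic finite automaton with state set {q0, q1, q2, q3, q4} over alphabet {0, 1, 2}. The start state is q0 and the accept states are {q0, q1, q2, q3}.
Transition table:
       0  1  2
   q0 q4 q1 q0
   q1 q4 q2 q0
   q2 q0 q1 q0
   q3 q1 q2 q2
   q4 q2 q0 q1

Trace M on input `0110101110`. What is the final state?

q0 --0--> q4
q4 --1--> q0
q0 --1--> q1
q1 --0--> q4
q4 --1--> q0
q0 --0--> q4
q4 --1--> q0
q0 --1--> q1
q1 --1--> q2
q2 --0--> q0

q0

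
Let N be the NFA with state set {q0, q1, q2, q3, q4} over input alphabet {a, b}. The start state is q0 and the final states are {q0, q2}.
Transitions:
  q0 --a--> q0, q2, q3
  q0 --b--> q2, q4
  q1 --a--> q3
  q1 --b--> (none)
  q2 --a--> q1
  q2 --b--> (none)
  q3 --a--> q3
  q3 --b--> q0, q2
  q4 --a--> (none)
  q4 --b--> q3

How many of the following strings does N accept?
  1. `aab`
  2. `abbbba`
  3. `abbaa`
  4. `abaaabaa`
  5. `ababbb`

`aab`: accepted
`abbbba`: accepted
`abbaa`: rejected
`abaaabaa`: accepted
`ababbb`: accepted

4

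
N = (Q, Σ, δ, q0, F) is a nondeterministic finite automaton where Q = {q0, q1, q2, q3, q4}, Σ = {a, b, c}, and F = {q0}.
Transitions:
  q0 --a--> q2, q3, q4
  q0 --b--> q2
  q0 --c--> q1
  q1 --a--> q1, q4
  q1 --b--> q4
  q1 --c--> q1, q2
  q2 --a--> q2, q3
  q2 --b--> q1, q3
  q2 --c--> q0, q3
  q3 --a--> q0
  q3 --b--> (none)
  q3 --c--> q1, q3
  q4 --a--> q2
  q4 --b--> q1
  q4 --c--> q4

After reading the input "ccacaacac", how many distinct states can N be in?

Start: {q0}
read c: {q1}
read c: {q1, q2}
read a: {q1, q2, q3, q4}
read c: {q0, q1, q2, q3, q4}
read a: {q0, q1, q2, q3, q4}
read a: {q0, q1, q2, q3, q4}
read c: {q0, q1, q2, q3, q4}
read a: {q0, q1, q2, q3, q4}
read c: {q0, q1, q2, q3, q4}
Final reachable set {q0, q1, q2, q3, q4} has 5 states.

5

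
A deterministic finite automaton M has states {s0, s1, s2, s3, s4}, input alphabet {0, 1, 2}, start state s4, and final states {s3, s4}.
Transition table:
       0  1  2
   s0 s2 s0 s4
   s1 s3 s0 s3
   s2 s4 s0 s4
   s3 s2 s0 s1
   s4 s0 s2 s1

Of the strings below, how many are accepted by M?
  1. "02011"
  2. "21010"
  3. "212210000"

0

"02011": rejected
"21010": rejected
"212210000": rejected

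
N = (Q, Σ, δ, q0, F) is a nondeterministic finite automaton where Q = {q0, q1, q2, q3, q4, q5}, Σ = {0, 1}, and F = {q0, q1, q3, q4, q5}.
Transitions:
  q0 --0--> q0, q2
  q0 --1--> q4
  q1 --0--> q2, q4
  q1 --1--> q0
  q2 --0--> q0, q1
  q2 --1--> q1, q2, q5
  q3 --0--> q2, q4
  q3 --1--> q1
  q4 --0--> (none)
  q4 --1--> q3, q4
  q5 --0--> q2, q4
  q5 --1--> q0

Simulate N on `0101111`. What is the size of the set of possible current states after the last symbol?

Start: {q0}
read 0: {q0, q2}
read 1: {q1, q2, q4, q5}
read 0: {q0, q1, q2, q4}
read 1: {q0, q1, q2, q3, q4, q5}
read 1: {q0, q1, q2, q3, q4, q5}
read 1: {q0, q1, q2, q3, q4, q5}
read 1: {q0, q1, q2, q3, q4, q5}
Final reachable set {q0, q1, q2, q3, q4, q5} has 6 states.

6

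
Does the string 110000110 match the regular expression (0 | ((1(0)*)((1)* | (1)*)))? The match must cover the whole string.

Neither 0 nor ((1(0)*)((1)*|(1)*)) matches 110000110.

no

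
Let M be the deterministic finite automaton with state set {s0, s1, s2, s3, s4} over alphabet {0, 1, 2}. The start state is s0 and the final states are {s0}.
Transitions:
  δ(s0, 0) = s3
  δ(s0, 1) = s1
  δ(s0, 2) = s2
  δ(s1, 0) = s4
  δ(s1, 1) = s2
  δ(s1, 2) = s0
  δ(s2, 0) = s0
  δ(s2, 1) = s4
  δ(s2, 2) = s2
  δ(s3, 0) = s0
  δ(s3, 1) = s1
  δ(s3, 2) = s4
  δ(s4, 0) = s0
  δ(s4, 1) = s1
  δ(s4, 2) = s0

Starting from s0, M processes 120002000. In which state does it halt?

s0 --1--> s1
s1 --2--> s0
s0 --0--> s3
s3 --0--> s0
s0 --0--> s3
s3 --2--> s4
s4 --0--> s0
s0 --0--> s3
s3 --0--> s0

s0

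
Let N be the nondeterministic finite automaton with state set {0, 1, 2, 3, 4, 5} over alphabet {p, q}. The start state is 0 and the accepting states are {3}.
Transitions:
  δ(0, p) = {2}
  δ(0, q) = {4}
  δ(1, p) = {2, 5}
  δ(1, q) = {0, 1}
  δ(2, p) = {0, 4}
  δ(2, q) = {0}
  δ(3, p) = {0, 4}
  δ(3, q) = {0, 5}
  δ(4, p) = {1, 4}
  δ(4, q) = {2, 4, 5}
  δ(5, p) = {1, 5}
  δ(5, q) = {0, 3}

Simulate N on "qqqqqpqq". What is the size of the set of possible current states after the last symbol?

6

Start: {0}
read q: {4}
read q: {2, 4, 5}
read q: {0, 2, 3, 4, 5}
read q: {0, 2, 3, 4, 5}
read q: {0, 2, 3, 4, 5}
read p: {0, 1, 2, 4, 5}
read q: {0, 1, 2, 3, 4, 5}
read q: {0, 1, 2, 3, 4, 5}
Final reachable set {0, 1, 2, 3, 4, 5} has 6 states.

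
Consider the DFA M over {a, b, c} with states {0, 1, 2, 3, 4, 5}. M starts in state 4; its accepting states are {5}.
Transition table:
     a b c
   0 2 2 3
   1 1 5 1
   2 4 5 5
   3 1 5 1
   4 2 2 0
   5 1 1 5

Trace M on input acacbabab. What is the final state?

4 --a--> 2
2 --c--> 5
5 --a--> 1
1 --c--> 1
1 --b--> 5
5 --a--> 1
1 --b--> 5
5 --a--> 1
1 --b--> 5

5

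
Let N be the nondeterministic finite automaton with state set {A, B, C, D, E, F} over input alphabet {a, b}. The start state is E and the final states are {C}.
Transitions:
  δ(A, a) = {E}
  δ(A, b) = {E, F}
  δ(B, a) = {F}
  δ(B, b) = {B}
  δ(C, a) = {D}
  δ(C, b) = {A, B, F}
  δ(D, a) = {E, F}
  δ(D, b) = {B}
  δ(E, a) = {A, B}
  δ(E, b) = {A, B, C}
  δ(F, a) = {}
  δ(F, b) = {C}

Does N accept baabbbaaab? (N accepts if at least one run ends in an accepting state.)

accepted

Start: {E}
read b: {A, B, C}
read a: {D, E, F}
read a: {A, B, E, F}
read b: {A, B, C, E, F}
read b: {A, B, C, E, F}
read b: {A, B, C, E, F}
read a: {A, B, D, E, F}
read a: {A, B, E, F}
read a: {A, B, E, F}
read b: {A, B, C, E, F}
Reachable ∩ accepting = {C} — nonempty.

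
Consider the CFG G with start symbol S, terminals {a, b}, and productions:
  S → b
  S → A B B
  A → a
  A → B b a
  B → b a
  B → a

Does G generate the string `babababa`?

yes

S ⇒ ABB ⇒ BbaBB ⇒ babaBB ⇒ bababaB ⇒ babababa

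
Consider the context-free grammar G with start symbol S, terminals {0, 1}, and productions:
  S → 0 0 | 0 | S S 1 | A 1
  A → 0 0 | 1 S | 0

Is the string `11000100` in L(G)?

no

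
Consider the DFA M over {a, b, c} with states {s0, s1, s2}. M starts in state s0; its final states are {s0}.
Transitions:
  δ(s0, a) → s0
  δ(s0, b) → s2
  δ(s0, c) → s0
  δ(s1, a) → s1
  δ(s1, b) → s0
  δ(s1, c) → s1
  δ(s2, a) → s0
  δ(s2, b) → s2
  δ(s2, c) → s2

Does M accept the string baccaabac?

s0 --b--> s2
s2 --a--> s0
s0 --c--> s0
s0 --c--> s0
s0 --a--> s0
s0 --a--> s0
s0 --b--> s2
s2 --a--> s0
s0 --c--> s0
End in state s0, which is an accepting state.

accepted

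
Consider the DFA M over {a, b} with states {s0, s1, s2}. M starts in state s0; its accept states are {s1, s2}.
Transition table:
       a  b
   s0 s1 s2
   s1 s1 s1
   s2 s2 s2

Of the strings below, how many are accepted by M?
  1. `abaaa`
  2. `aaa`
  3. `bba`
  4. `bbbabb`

4

`abaaa`: accepted
`aaa`: accepted
`bba`: accepted
`bbbabb`: accepted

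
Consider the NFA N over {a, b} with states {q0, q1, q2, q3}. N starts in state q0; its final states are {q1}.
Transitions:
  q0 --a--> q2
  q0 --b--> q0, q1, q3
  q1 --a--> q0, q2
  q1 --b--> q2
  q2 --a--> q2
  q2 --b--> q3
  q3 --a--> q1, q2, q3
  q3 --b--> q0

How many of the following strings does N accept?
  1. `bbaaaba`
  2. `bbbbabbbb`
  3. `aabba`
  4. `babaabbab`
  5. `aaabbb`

4

`bbaaaba`: accepted
`bbbbabbbb`: accepted
`aabba`: rejected
`babaabbab`: accepted
`aaabbb`: accepted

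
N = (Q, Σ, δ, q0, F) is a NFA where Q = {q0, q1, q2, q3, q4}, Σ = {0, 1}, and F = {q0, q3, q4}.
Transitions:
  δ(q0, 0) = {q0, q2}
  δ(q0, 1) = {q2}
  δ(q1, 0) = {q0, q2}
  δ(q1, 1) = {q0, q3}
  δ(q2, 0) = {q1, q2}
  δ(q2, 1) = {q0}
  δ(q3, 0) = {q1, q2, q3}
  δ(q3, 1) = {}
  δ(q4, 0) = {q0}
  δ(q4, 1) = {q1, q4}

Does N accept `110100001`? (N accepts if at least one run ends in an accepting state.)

Start: {q0}
read 1: {q2}
read 1: {q0}
read 0: {q0, q2}
read 1: {q0, q2}
read 0: {q0, q1, q2}
read 0: {q0, q1, q2}
read 0: {q0, q1, q2}
read 0: {q0, q1, q2}
read 1: {q0, q2, q3}
Reachable ∩ accepting = {q0, q3} — nonempty.

accepted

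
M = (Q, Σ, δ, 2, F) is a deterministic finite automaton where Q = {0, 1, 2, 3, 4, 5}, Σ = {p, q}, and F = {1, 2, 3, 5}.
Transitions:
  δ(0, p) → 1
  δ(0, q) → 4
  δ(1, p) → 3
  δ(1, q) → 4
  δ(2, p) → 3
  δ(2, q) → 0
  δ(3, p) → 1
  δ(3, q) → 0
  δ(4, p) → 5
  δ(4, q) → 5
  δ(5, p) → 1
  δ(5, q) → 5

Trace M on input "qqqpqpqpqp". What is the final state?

2 --q--> 0
0 --q--> 4
4 --q--> 5
5 --p--> 1
1 --q--> 4
4 --p--> 5
5 --q--> 5
5 --p--> 1
1 --q--> 4
4 --p--> 5

5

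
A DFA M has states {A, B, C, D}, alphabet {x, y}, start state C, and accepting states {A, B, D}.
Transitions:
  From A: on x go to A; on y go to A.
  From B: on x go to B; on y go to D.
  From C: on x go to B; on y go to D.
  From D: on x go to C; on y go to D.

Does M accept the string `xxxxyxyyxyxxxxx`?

C --x--> B
B --x--> B
B --x--> B
B --x--> B
B --y--> D
D --x--> C
C --y--> D
D --y--> D
D --x--> C
C --y--> D
D --x--> C
C --x--> B
B --x--> B
B --x--> B
B --x--> B
End in state B, which is an accepting state.

accepted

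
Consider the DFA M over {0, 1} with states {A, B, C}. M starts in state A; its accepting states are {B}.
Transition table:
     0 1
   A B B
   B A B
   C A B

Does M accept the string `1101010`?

A --1--> B
B --1--> B
B --0--> A
A --1--> B
B --0--> A
A --1--> B
B --0--> A
End in state A, which is not an accepting state.

rejected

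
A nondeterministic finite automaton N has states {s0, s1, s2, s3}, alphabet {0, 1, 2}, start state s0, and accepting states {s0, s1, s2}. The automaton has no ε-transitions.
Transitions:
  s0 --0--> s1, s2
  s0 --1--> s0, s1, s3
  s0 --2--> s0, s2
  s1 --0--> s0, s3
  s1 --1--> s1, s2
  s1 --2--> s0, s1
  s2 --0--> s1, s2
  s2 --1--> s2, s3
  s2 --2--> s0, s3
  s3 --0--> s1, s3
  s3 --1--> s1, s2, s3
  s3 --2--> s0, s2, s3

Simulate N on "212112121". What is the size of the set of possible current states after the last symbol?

Start: {s0}
read 2: {s0, s2}
read 1: {s0, s1, s2, s3}
read 2: {s0, s1, s2, s3}
read 1: {s0, s1, s2, s3}
read 1: {s0, s1, s2, s3}
read 2: {s0, s1, s2, s3}
read 1: {s0, s1, s2, s3}
read 2: {s0, s1, s2, s3}
read 1: {s0, s1, s2, s3}
Final reachable set {s0, s1, s2, s3} has 4 states.

4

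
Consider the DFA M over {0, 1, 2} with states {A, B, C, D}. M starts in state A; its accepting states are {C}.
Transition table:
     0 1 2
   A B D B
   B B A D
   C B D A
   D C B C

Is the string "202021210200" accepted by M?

rejected

A --2--> B
B --0--> B
B --2--> D
D --0--> C
C --2--> A
A --1--> D
D --2--> C
C --1--> D
D --0--> C
C --2--> A
A --0--> B
B --0--> B
End in state B, which is not an accepting state.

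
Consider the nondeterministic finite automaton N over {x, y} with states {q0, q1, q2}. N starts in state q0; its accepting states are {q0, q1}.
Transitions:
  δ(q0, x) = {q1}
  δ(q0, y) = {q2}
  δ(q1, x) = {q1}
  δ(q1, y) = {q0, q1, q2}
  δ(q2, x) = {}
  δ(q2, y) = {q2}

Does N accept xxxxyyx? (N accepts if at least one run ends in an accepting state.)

accepted

Start: {q0}
read x: {q1}
read x: {q1}
read x: {q1}
read x: {q1}
read y: {q0, q1, q2}
read y: {q0, q1, q2}
read x: {q1}
Reachable ∩ accepting = {q1} — nonempty.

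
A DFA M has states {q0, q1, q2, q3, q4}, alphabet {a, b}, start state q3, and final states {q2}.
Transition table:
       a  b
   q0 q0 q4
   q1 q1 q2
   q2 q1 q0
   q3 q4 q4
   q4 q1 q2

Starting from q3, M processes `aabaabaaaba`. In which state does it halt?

q1

q3 --a--> q4
q4 --a--> q1
q1 --b--> q2
q2 --a--> q1
q1 --a--> q1
q1 --b--> q2
q2 --a--> q1
q1 --a--> q1
q1 --a--> q1
q1 --b--> q2
q2 --a--> q1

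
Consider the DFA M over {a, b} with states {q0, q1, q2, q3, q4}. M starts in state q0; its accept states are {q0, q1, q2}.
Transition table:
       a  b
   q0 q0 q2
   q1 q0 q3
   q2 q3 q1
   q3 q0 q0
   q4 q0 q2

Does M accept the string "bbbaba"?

q0 --b--> q2
q2 --b--> q1
q1 --b--> q3
q3 --a--> q0
q0 --b--> q2
q2 --a--> q3
End in state q3, which is not an accepting state.

rejected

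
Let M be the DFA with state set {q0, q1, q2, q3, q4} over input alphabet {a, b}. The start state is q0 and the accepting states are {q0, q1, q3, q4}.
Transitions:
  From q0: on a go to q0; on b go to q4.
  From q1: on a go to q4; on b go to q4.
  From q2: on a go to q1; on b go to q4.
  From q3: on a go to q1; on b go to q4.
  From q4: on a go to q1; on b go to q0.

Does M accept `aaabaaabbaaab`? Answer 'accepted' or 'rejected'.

q0 --a--> q0
q0 --a--> q0
q0 --a--> q0
q0 --b--> q4
q4 --a--> q1
q1 --a--> q4
q4 --a--> q1
q1 --b--> q4
q4 --b--> q0
q0 --a--> q0
q0 --a--> q0
q0 --a--> q0
q0 --b--> q4
End in state q4, which is an accepting state.

accepted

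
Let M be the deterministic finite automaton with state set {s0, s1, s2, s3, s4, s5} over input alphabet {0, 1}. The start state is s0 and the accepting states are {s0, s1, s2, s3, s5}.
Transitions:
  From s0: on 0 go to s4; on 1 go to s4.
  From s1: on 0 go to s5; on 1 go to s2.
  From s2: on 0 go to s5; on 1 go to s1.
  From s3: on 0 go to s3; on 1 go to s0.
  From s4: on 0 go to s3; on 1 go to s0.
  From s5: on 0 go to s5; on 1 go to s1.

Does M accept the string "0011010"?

rejected

s0 --0--> s4
s4 --0--> s3
s3 --1--> s0
s0 --1--> s4
s4 --0--> s3
s3 --1--> s0
s0 --0--> s4
End in state s4, which is not an accepting state.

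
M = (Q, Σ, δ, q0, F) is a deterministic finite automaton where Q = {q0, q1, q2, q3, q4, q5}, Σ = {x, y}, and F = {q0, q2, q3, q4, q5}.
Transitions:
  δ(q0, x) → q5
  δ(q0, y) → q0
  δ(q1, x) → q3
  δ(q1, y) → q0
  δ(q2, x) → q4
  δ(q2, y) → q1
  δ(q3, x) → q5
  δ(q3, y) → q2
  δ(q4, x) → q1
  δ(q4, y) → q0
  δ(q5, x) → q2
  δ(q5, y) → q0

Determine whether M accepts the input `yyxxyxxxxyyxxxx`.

rejected

q0 --y--> q0
q0 --y--> q0
q0 --x--> q5
q5 --x--> q2
q2 --y--> q1
q1 --x--> q3
q3 --x--> q5
q5 --x--> q2
q2 --x--> q4
q4 --y--> q0
q0 --y--> q0
q0 --x--> q5
q5 --x--> q2
q2 --x--> q4
q4 --x--> q1
End in state q1, which is not an accepting state.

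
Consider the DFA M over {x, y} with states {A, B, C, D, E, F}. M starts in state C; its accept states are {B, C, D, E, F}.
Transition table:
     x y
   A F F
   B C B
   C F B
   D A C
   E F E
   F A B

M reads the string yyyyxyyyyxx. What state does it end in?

F

C --y--> B
B --y--> B
B --y--> B
B --y--> B
B --x--> C
C --y--> B
B --y--> B
B --y--> B
B --y--> B
B --x--> C
C --x--> F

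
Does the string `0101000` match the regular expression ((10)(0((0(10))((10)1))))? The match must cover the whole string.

No split of 0101000 into u·v has (10) matching u and (0((0(10))((10)1))) matching v.

no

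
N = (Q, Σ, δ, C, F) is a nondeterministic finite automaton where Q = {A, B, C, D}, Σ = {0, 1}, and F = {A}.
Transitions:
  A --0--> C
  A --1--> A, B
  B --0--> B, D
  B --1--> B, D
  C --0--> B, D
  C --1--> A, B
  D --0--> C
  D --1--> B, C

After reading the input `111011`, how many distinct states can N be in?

Start: {C}
read 1: {A, B}
read 1: {A, B, D}
read 1: {A, B, C, D}
read 0: {B, C, D}
read 1: {A, B, C, D}
read 1: {A, B, C, D}
Final reachable set {A, B, C, D} has 4 states.

4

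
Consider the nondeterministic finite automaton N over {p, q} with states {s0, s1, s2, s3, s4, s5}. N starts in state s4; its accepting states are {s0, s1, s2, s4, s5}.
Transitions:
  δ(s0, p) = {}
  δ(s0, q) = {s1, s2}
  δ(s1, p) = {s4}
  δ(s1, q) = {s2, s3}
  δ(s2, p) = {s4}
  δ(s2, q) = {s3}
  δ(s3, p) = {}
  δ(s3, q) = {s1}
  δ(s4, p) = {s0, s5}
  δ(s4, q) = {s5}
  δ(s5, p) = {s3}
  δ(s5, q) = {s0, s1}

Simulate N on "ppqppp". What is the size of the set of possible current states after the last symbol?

Start: {s4}
read p: {s0, s5}
read p: {s3}
read q: {s1}
read p: {s4}
read p: {s0, s5}
read p: {s3}
Final reachable set {s3} has 1 state.

1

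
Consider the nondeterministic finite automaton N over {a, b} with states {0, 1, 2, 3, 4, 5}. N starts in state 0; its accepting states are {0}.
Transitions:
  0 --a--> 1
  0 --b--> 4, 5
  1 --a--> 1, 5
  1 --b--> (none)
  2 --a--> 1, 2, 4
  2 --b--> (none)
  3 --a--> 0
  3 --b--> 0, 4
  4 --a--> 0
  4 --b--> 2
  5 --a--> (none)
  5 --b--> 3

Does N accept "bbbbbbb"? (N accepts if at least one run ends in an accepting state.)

rejected

Start: {0}
read b: {4, 5}
read b: {2, 3}
read b: {0, 4}
read b: {2, 4, 5}
read b: {2, 3}
read b: {0, 4}
read b: {2, 4, 5}
Reachable ∩ accepting = {} — empty.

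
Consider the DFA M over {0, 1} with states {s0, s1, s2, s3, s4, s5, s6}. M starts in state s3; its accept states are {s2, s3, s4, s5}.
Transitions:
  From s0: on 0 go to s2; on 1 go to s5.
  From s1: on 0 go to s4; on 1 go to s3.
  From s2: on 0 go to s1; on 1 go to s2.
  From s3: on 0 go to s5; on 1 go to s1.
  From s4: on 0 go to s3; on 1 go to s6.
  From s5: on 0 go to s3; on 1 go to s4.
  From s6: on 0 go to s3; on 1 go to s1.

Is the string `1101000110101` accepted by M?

rejected

s3 --1--> s1
s1 --1--> s3
s3 --0--> s5
s5 --1--> s4
s4 --0--> s3
s3 --0--> s5
s5 --0--> s3
s3 --1--> s1
s1 --1--> s3
s3 --0--> s5
s5 --1--> s4
s4 --0--> s3
s3 --1--> s1
End in state s1, which is not an accepting state.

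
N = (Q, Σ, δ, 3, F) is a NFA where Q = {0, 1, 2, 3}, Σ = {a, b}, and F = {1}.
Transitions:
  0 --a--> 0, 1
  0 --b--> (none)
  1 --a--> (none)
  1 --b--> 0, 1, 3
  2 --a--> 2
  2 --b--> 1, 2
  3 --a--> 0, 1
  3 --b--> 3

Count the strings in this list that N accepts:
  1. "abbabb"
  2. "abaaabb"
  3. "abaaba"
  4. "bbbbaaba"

4

"abbabb": accepted
"abaaabb": accepted
"abaaba": accepted
"bbbbaaba": accepted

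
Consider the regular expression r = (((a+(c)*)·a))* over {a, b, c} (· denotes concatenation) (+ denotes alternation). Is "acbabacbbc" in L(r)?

no

acbabacbbc cannot be split into zero or more pieces each matching ((a+(c)*)·a).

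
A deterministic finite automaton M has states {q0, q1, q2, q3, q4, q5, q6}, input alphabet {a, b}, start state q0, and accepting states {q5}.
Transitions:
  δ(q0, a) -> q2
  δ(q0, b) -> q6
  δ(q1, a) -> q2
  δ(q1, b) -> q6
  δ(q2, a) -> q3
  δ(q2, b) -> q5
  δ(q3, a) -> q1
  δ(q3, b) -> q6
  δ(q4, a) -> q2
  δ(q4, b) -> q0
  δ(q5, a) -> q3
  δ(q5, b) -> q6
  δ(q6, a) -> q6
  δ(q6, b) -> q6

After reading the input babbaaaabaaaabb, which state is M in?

q6

q0 --b--> q6
q6 --a--> q6
q6 --b--> q6
q6 --b--> q6
q6 --a--> q6
q6 --a--> q6
q6 --a--> q6
q6 --a--> q6
q6 --b--> q6
q6 --a--> q6
q6 --a--> q6
q6 --a--> q6
q6 --a--> q6
q6 --b--> q6
q6 --b--> q6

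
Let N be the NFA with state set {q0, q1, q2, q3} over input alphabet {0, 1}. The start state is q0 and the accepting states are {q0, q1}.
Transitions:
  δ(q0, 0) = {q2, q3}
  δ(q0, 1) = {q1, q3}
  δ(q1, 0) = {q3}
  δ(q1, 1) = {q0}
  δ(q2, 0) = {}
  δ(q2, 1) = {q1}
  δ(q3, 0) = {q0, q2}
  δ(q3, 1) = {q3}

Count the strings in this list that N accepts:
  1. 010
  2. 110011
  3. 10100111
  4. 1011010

010: accepted
110011: accepted
10100111: accepted
1011010: accepted

4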